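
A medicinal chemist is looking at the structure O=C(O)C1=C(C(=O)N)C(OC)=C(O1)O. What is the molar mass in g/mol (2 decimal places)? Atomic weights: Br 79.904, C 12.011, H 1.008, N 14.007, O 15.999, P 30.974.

First, the molecular formula is C7H7NO6 (counting implicit H from valence).
  C: 7 × 12.011 = 84.077
  H: 7 × 1.008 = 7.056
  N: 1 × 14.007 = 14.007
  O: 6 × 15.999 = 95.994
Sum: 7×12.011 + 7×1.008 + 1×14.007 + 6×15.999 = 201.134 → 201.13 g/mol.

201.13 g/mol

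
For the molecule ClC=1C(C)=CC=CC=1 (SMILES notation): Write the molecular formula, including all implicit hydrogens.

C7H7Cl

Walk through each heavy atom and fill implicit hydrogens from standard valence (C 4, N 3, O 2, S 2, halogen 1):
  atom 1: Cl (halogen, monovalent) → 0 H
  atom 2: C, bond orders sum to 4 (valence 4) → 0 H
  atom 3: C, bond orders sum to 4 (valence 4) → 0 H
  atom 4: C, bond orders sum to 1 (valence 4) → 3 H
  atom 5: C, bond orders sum to 3 (valence 4) → 1 H
  atom 6: C, bond orders sum to 3 (valence 4) → 1 H
  atom 7: C, bond orders sum to 3 (valence 4) → 1 H
  atom 8: C, bond orders sum to 3 (valence 4) → 1 H
Totals → C:7, H:7, Cl:1.
In Hill order: C7H7Cl.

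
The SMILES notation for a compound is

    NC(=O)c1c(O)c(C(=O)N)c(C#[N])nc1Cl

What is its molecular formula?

C8H5ClN4O3

Walk through each heavy atom and fill implicit hydrogens from standard valence (C 4, N 3, O 2, S 2, halogen 1); for lowercase aromatic atoms, an aromatic c carries 1 H when it has two neighbours and 0 H with three, and aromatic n carries 0 H:
  atom 1: N, bond orders sum to 1 (valence 3) → 2 H
  atom 2: C, bond orders sum to 4 (valence 4) → 0 H
  atom 3: O, bond orders sum to 2 (valence 2) → 0 H
  atom 4: aromatic c, 3 neighbours → 0 H
  atom 5: aromatic c, 3 neighbours → 0 H
  atom 6: O, bond orders sum to 1 (valence 2) → 1 H
  atom 7: aromatic c, 3 neighbours → 0 H
  atom 8: C, bond orders sum to 4 (valence 4) → 0 H
  atom 9: O, bond orders sum to 2 (valence 2) → 0 H
  atom 10: N, bond orders sum to 1 (valence 3) → 2 H
  atom 11: aromatic c, 3 neighbours → 0 H
  atom 12: C, bond orders sum to 4 (valence 4) → 0 H
  atom 13: N with explicit H count 0
  atom 14: aromatic n, 2 neighbours → 0 H
  atom 15: aromatic c, 3 neighbours → 0 H
  atom 16: Cl (halogen, monovalent) → 0 H
Totals → C:8, H:5, Cl:1, N:4, O:3.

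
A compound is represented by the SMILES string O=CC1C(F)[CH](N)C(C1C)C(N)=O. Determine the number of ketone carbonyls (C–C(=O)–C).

Scan the SMILES for the ketone motif — none present.
Groups that are present: 1 aldehyde, 1 amide, 1 primary amine.

0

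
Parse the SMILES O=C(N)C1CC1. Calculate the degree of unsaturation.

Degree of unsaturation = (number of rings) + (number of π bonds).
Ring closures in the SMILES: 1.
π bonds: 1 double bond (each 1 DoU) → 1 DoU from unsaturation.
Total DoU = 1 + 1 = 2.

2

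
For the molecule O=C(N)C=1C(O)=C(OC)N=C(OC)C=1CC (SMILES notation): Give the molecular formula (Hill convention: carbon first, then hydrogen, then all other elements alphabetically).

C10H14N2O4

Walk through each heavy atom and fill implicit hydrogens from standard valence (C 4, N 3, O 2, S 2, halogen 1):
  atom 1: O, bond orders sum to 2 (valence 2) → 0 H
  atom 2: C, bond orders sum to 4 (valence 4) → 0 H
  atom 3: N, bond orders sum to 1 (valence 3) → 2 H
  atom 4: C, bond orders sum to 4 (valence 4) → 0 H
  atom 5: C, bond orders sum to 4 (valence 4) → 0 H
  atom 6: O, bond orders sum to 1 (valence 2) → 1 H
  atom 7: C, bond orders sum to 4 (valence 4) → 0 H
  atom 8: O, bond orders sum to 2 (valence 2) → 0 H
  atom 9: C, bond orders sum to 1 (valence 4) → 3 H
  atom 10: N, bond orders sum to 3 (valence 3) → 0 H
  atom 11: C, bond orders sum to 4 (valence 4) → 0 H
  atom 12: O, bond orders sum to 2 (valence 2) → 0 H
  atom 13: C, bond orders sum to 1 (valence 4) → 3 H
  atom 14: C, bond orders sum to 4 (valence 4) → 0 H
  atom 15: C, bond orders sum to 2 (valence 4) → 2 H
  atom 16: C, bond orders sum to 1 (valence 4) → 3 H
Totals → C:10, H:14, N:2, O:4.
In Hill order: C10H14N2O4.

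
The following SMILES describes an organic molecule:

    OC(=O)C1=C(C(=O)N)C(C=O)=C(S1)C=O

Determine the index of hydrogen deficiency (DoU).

7

Molecular formula: C8H5NO5S.
DoU = (2C + 2 + N − H − X) / 2, where X is the halogen count and O/S are ignored.
    = (2·8 + 2 + 1 − 5 − 0) / 2 = 14 / 2 = 7.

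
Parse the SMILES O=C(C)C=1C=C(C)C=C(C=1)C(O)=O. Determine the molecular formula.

Walk through each heavy atom and fill implicit hydrogens from standard valence (C 4, N 3, O 2, S 2, halogen 1):
  atom 1: O, bond orders sum to 2 (valence 2) → 0 H
  atom 2: C, bond orders sum to 4 (valence 4) → 0 H
  atom 3: C, bond orders sum to 1 (valence 4) → 3 H
  atom 4: C, bond orders sum to 4 (valence 4) → 0 H
  atom 5: C, bond orders sum to 3 (valence 4) → 1 H
  atom 6: C, bond orders sum to 4 (valence 4) → 0 H
  atom 7: C, bond orders sum to 1 (valence 4) → 3 H
  atom 8: C, bond orders sum to 3 (valence 4) → 1 H
  atom 9: C, bond orders sum to 4 (valence 4) → 0 H
  atom 10: C, bond orders sum to 3 (valence 4) → 1 H
  atom 11: C, bond orders sum to 4 (valence 4) → 0 H
  atom 12: O, bond orders sum to 1 (valence 2) → 1 H
  atom 13: O, bond orders sum to 2 (valence 2) → 0 H
Totals → C:10, H:10, O:3.
In Hill order: C10H10O3.

C10H10O3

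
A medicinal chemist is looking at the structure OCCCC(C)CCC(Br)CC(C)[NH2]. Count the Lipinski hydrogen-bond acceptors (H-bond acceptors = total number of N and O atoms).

N atoms: 1; O atoms: 1.
Lipinski HBA = 1 + 1 = 2.

2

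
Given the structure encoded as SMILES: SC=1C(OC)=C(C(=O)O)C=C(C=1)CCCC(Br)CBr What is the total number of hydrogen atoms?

Walk through each heavy atom and fill implicit hydrogens from standard valence (C 4, N 3, O 2, S 2, halogen 1):
  atom 1: S, bond orders sum to 1 (valence 2) → 1 H
  atom 2: C, bond orders sum to 4 (valence 4) → 0 H
  atom 3: C, bond orders sum to 4 (valence 4) → 0 H
  atom 4: O, bond orders sum to 2 (valence 2) → 0 H
  atom 5: C, bond orders sum to 1 (valence 4) → 3 H
  atom 6: C, bond orders sum to 4 (valence 4) → 0 H
  atom 7: C, bond orders sum to 4 (valence 4) → 0 H
  atom 8: O, bond orders sum to 2 (valence 2) → 0 H
  atom 9: O, bond orders sum to 1 (valence 2) → 1 H
  atom 10: C, bond orders sum to 3 (valence 4) → 1 H
  atom 11: C, bond orders sum to 4 (valence 4) → 0 H
  atom 12: C, bond orders sum to 3 (valence 4) → 1 H
  atom 13: C, bond orders sum to 2 (valence 4) → 2 H
  atom 14: C, bond orders sum to 2 (valence 4) → 2 H
  atom 15: C, bond orders sum to 2 (valence 4) → 2 H
  atom 16: C, bond orders sum to 3 (valence 4) → 1 H
  atom 17: Br (halogen, monovalent) → 0 H
  atom 18: C, bond orders sum to 2 (valence 4) → 2 H
  atom 19: Br (halogen, monovalent) → 0 H
Total hydrogens: 16.

16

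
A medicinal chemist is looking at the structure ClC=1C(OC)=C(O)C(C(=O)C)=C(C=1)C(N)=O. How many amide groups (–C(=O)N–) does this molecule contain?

1

The amide motif appears at heavy-atom position 14 in the SMILES.
Other groups present: 1 ether, 1 hydroxyl, 1 ketone.
Amide count: 1.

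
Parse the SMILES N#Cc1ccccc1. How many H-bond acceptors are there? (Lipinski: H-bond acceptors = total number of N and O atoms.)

1

N atoms: 1; O atoms: 0.
Lipinski HBA = 1 + 0 = 1.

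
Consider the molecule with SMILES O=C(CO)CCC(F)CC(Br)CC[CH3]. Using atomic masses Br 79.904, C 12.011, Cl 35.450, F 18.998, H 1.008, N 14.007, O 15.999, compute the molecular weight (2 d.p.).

269.15 g/mol

First, the molecular formula is C10H18BrFO2 (counting implicit H from valence).
  Br: 1 × 79.904 = 79.904
  C: 10 × 12.011 = 120.110
  F: 1 × 18.998 = 18.998
  H: 18 × 1.008 = 18.144
  O: 2 × 15.999 = 31.998
Sum: 1×79.904 + 10×12.011 + 1×18.998 + 18×1.008 + 2×15.999 = 269.154 → 269.15 g/mol.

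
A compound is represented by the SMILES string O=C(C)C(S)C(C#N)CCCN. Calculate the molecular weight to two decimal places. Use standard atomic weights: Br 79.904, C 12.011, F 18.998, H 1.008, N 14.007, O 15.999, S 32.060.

186.27 g/mol

First, the molecular formula is C8H14N2OS (counting implicit H from valence).
  C: 8 × 12.011 = 96.088
  H: 14 × 1.008 = 14.112
  N: 2 × 14.007 = 28.014
  O: 1 × 15.999 = 15.999
  S: 1 × 32.060 = 32.060
Sum: 8×12.011 + 14×1.008 + 2×14.007 + 1×15.999 + 1×32.060 = 186.273 → 186.27 g/mol.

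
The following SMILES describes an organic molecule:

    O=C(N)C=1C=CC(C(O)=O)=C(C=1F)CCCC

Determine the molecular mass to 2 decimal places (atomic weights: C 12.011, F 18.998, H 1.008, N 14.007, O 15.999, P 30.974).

First, the molecular formula is C12H14FNO3 (counting implicit H from valence).
  C: 12 × 12.011 = 144.132
  F: 1 × 18.998 = 18.998
  H: 14 × 1.008 = 14.112
  N: 1 × 14.007 = 14.007
  O: 3 × 15.999 = 47.997
Sum: 12×12.011 + 1×18.998 + 14×1.008 + 1×14.007 + 3×15.999 = 239.246 → 239.25 g/mol.

239.25 g/mol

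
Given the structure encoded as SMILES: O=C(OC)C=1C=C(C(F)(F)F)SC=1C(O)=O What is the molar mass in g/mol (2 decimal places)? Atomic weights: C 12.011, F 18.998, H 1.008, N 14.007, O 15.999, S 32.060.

First, the molecular formula is C8H5F3O4S (counting implicit H from valence).
  C: 8 × 12.011 = 96.088
  F: 3 × 18.998 = 56.994
  H: 5 × 1.008 = 5.040
  O: 4 × 15.999 = 63.996
  S: 1 × 32.060 = 32.060
Sum: 8×12.011 + 3×18.998 + 5×1.008 + 4×15.999 + 1×32.060 = 254.178 → 254.18 g/mol.

254.18 g/mol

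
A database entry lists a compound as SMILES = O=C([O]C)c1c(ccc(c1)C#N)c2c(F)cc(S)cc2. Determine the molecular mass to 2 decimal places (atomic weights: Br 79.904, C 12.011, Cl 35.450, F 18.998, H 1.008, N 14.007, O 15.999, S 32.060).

287.31 g/mol

First, the molecular formula is C15H10FNO2S (counting implicit H from valence).
  C: 15 × 12.011 = 180.165
  F: 1 × 18.998 = 18.998
  H: 10 × 1.008 = 10.080
  N: 1 × 14.007 = 14.007
  O: 2 × 15.999 = 31.998
  S: 1 × 32.060 = 32.060
Sum: 15×12.011 + 1×18.998 + 10×1.008 + 1×14.007 + 2×15.999 + 1×32.060 = 287.308 → 287.31 g/mol.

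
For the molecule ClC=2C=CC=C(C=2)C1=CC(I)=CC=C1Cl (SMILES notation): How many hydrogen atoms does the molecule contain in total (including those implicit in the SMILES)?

Walk through each heavy atom and fill implicit hydrogens from standard valence (C 4, N 3, O 2, S 2, halogen 1):
  atom 1: Cl (halogen, monovalent) → 0 H
  atom 2: C, bond orders sum to 4 (valence 4) → 0 H
  atom 3: C, bond orders sum to 3 (valence 4) → 1 H
  atom 4: C, bond orders sum to 3 (valence 4) → 1 H
  atom 5: C, bond orders sum to 3 (valence 4) → 1 H
  atom 6: C, bond orders sum to 4 (valence 4) → 0 H
  atom 7: C, bond orders sum to 3 (valence 4) → 1 H
  atom 8: C, bond orders sum to 4 (valence 4) → 0 H
  atom 9: C, bond orders sum to 3 (valence 4) → 1 H
  atom 10: C, bond orders sum to 4 (valence 4) → 0 H
  atom 11: I (halogen, monovalent) → 0 H
  atom 12: C, bond orders sum to 3 (valence 4) → 1 H
  atom 13: C, bond orders sum to 3 (valence 4) → 1 H
  atom 14: C, bond orders sum to 4 (valence 4) → 0 H
  atom 15: Cl (halogen, monovalent) → 0 H
Total hydrogens: 7.

7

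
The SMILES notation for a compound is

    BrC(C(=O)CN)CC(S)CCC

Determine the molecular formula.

Walk through each heavy atom and fill implicit hydrogens from standard valence (C 4, N 3, O 2, S 2, halogen 1):
  atom 1: Br (halogen, monovalent) → 0 H
  atom 2: C, bond orders sum to 3 (valence 4) → 1 H
  atom 3: C, bond orders sum to 4 (valence 4) → 0 H
  atom 4: O, bond orders sum to 2 (valence 2) → 0 H
  atom 5: C, bond orders sum to 2 (valence 4) → 2 H
  atom 6: N, bond orders sum to 1 (valence 3) → 2 H
  atom 7: C, bond orders sum to 2 (valence 4) → 2 H
  atom 8: C, bond orders sum to 3 (valence 4) → 1 H
  atom 9: S, bond orders sum to 1 (valence 2) → 1 H
  atom 10: C, bond orders sum to 2 (valence 4) → 2 H
  atom 11: C, bond orders sum to 2 (valence 4) → 2 H
  atom 12: C, bond orders sum to 1 (valence 4) → 3 H
Totals → C:8, H:16, Br:1, N:1, O:1, S:1.

C8H16BrNOS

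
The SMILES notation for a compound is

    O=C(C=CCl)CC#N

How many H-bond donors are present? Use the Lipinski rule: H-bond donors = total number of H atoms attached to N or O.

0

Donors: find every N or O and count the H atoms it carries.
  atom 1 (O): bond orders sum to 2 → 0 H
  atom 8 (N): bond orders sum to 3 → 0 H
Lipinski HBD = 0.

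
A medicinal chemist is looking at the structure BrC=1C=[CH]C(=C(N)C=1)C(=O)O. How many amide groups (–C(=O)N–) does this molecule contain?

Scan the SMILES for the amide motif — none present.
Groups that are present: 1 carboxylic acid, 1 primary amine.

0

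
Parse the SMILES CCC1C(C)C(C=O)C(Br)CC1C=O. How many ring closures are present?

In SMILES, each pair of matching ring-closure digits denotes one ring-closing bond; the number of such bonds equals the number of independent rings.
Ring-closure bonds here: 1.

1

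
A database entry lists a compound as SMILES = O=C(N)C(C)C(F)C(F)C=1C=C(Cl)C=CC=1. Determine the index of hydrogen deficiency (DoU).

5

Degree of unsaturation = (number of rings) + (number of π bonds).
Ring closures in the SMILES: 1.
π bonds: 4 double bonds (each 1 DoU) → 4 DoU from unsaturation.
Total DoU = 1 + 4 = 5.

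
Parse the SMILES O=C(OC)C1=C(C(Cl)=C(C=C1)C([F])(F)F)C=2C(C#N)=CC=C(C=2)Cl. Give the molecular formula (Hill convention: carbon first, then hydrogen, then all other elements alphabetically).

Walk through each heavy atom and fill implicit hydrogens from standard valence (C 4, N 3, O 2, S 2, halogen 1):
  atom 1: O, bond orders sum to 2 (valence 2) → 0 H
  atom 2: C, bond orders sum to 4 (valence 4) → 0 H
  atom 3: O, bond orders sum to 2 (valence 2) → 0 H
  atom 4: C, bond orders sum to 1 (valence 4) → 3 H
  atom 5: C, bond orders sum to 4 (valence 4) → 0 H
  atom 6: C, bond orders sum to 4 (valence 4) → 0 H
  atom 7: C, bond orders sum to 4 (valence 4) → 0 H
  atom 8: Cl (halogen, monovalent) → 0 H
  atom 9: C, bond orders sum to 4 (valence 4) → 0 H
  atom 10: C, bond orders sum to 3 (valence 4) → 1 H
  atom 11: C, bond orders sum to 3 (valence 4) → 1 H
  atom 12: C, bond orders sum to 4 (valence 4) → 0 H
  atom 13: F with explicit H count 0
  atom 14: F (halogen, monovalent) → 0 H
  atom 15: F (halogen, monovalent) → 0 H
  atom 16: C, bond orders sum to 4 (valence 4) → 0 H
  atom 17: C, bond orders sum to 4 (valence 4) → 0 H
  atom 18: C, bond orders sum to 4 (valence 4) → 0 H
  atom 19: N, bond orders sum to 3 (valence 3) → 0 H
  atom 20: C, bond orders sum to 3 (valence 4) → 1 H
  atom 21: C, bond orders sum to 3 (valence 4) → 1 H
  atom 22: C, bond orders sum to 4 (valence 4) → 0 H
  atom 23: C, bond orders sum to 3 (valence 4) → 1 H
  atom 24: Cl (halogen, monovalent) → 0 H
Totals → C:16, H:8, Cl:2, F:3, N:1, O:2.

C16H8Cl2F3NO2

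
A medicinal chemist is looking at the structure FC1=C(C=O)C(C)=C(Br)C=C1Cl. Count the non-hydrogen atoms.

Every atom symbol written in the SMILES (organic subset) is one heavy atom; implicit H are not written.
Heavy atoms by element → Br:1, C:8, Cl:1, F:1, O:1.
Total: 12.

12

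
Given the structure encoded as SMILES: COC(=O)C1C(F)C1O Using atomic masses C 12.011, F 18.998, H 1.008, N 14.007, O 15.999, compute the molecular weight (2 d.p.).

First, the molecular formula is C5H7FO3 (counting implicit H from valence).
  C: 5 × 12.011 = 60.055
  F: 1 × 18.998 = 18.998
  H: 7 × 1.008 = 7.056
  O: 3 × 15.999 = 47.997
Sum: 5×12.011 + 1×18.998 + 7×1.008 + 3×15.999 = 134.106 → 134.11 g/mol.

134.11 g/mol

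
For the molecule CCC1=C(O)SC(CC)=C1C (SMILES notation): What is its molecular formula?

C9H14OS

Walk through each heavy atom and fill implicit hydrogens from standard valence (C 4, N 3, O 2, S 2, halogen 1):
  atom 1: C, bond orders sum to 1 (valence 4) → 3 H
  atom 2: C, bond orders sum to 2 (valence 4) → 2 H
  atom 3: C, bond orders sum to 4 (valence 4) → 0 H
  atom 4: C, bond orders sum to 4 (valence 4) → 0 H
  atom 5: O, bond orders sum to 1 (valence 2) → 1 H
  atom 6: S, bond orders sum to 2 (valence 2) → 0 H
  atom 7: C, bond orders sum to 4 (valence 4) → 0 H
  atom 8: C, bond orders sum to 2 (valence 4) → 2 H
  atom 9: C, bond orders sum to 1 (valence 4) → 3 H
  atom 10: C, bond orders sum to 4 (valence 4) → 0 H
  atom 11: C, bond orders sum to 1 (valence 4) → 3 H
Totals → C:9, H:14, O:1, S:1.
In Hill order: C9H14OS.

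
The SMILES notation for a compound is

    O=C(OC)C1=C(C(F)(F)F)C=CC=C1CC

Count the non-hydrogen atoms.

Every atom symbol written in the SMILES (organic subset) is one heavy atom; implicit H are not written.
Heavy atoms by element → C:11, F:3, O:2.
Total: 16.

16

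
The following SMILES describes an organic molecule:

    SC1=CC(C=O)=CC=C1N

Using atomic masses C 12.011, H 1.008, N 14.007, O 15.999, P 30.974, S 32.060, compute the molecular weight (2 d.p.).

First, the molecular formula is C7H7NOS (counting implicit H from valence).
  C: 7 × 12.011 = 84.077
  H: 7 × 1.008 = 7.056
  N: 1 × 14.007 = 14.007
  O: 1 × 15.999 = 15.999
  S: 1 × 32.060 = 32.060
Sum: 7×12.011 + 7×1.008 + 1×14.007 + 1×15.999 + 1×32.060 = 153.199 → 153.20 g/mol.

153.20 g/mol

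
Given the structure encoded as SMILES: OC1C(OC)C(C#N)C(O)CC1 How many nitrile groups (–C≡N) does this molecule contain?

1

The nitrile motif appears at heavy-atom position 7 in the SMILES.
Other groups present: 1 ether, 2 hydroxyl.
Nitrile count: 1.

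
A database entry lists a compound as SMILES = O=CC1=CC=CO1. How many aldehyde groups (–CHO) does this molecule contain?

1

The aldehyde motif appears at heavy-atom position 2 in the SMILES.
Aldehyde count: 1.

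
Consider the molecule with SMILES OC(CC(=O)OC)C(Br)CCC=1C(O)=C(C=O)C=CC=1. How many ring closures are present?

1

In SMILES, each pair of matching ring-closure digits denotes one ring-closing bond; the number of such bonds equals the number of independent rings.
Ring-closure bonds here: 1.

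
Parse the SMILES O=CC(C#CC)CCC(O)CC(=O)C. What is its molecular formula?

C11H16O3

Walk through each heavy atom and fill implicit hydrogens from standard valence (C 4, N 3, O 2, S 2, halogen 1):
  atom 1: O, bond orders sum to 2 (valence 2) → 0 H
  atom 2: C, bond orders sum to 3 (valence 4) → 1 H
  atom 3: C, bond orders sum to 3 (valence 4) → 1 H
  atom 4: C, bond orders sum to 4 (valence 4) → 0 H
  atom 5: C, bond orders sum to 4 (valence 4) → 0 H
  atom 6: C, bond orders sum to 1 (valence 4) → 3 H
  atom 7: C, bond orders sum to 2 (valence 4) → 2 H
  atom 8: C, bond orders sum to 2 (valence 4) → 2 H
  atom 9: C, bond orders sum to 3 (valence 4) → 1 H
  atom 10: O, bond orders sum to 1 (valence 2) → 1 H
  atom 11: C, bond orders sum to 2 (valence 4) → 2 H
  atom 12: C, bond orders sum to 4 (valence 4) → 0 H
  atom 13: O, bond orders sum to 2 (valence 2) → 0 H
  atom 14: C, bond orders sum to 1 (valence 4) → 3 H
Totals → C:11, H:16, O:3.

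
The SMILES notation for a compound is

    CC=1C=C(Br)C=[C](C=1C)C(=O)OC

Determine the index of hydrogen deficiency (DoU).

5

Molecular formula: C10H11BrO2.
DoU = (2C + 2 + N − H − X) / 2, where X is the halogen count and O/S are ignored.
    = (2·10 + 2 + 0 − 11 − 1) / 2 = 10 / 2 = 5.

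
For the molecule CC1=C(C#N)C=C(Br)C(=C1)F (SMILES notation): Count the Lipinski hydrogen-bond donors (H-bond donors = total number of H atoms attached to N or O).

0

Donors: find every N or O and count the H atoms it carries.
  atom 5 (N): bond orders sum to 3 → 0 H
Lipinski HBD = 0.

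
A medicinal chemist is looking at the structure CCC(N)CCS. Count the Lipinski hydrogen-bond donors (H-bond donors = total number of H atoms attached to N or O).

2

Donors: find every N or O and count the H atoms it carries.
  atom 4 (N): bond orders sum to 1 → 2 H
Lipinski HBD = 2.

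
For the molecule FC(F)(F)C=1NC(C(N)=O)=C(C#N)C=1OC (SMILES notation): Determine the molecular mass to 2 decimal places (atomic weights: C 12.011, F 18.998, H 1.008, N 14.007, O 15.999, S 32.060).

233.15 g/mol

First, the molecular formula is C8H6F3N3O2 (counting implicit H from valence).
  C: 8 × 12.011 = 96.088
  F: 3 × 18.998 = 56.994
  H: 6 × 1.008 = 6.048
  N: 3 × 14.007 = 42.021
  O: 2 × 15.999 = 31.998
Sum: 8×12.011 + 3×18.998 + 6×1.008 + 3×14.007 + 2×15.999 = 233.149 → 233.15 g/mol.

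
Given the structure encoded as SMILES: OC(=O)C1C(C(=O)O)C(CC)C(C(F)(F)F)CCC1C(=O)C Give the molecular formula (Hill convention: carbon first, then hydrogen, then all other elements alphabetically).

Walk through each heavy atom and fill implicit hydrogens from standard valence (C 4, N 3, O 2, S 2, halogen 1):
  atom 1: O, bond orders sum to 1 (valence 2) → 1 H
  atom 2: C, bond orders sum to 4 (valence 4) → 0 H
  atom 3: O, bond orders sum to 2 (valence 2) → 0 H
  atom 4: C, bond orders sum to 3 (valence 4) → 1 H
  atom 5: C, bond orders sum to 3 (valence 4) → 1 H
  atom 6: C, bond orders sum to 4 (valence 4) → 0 H
  atom 7: O, bond orders sum to 2 (valence 2) → 0 H
  atom 8: O, bond orders sum to 1 (valence 2) → 1 H
  atom 9: C, bond orders sum to 3 (valence 4) → 1 H
  atom 10: C, bond orders sum to 2 (valence 4) → 2 H
  atom 11: C, bond orders sum to 1 (valence 4) → 3 H
  atom 12: C, bond orders sum to 3 (valence 4) → 1 H
  atom 13: C, bond orders sum to 4 (valence 4) → 0 H
  atom 14: F (halogen, monovalent) → 0 H
  atom 15: F (halogen, monovalent) → 0 H
  atom 16: F (halogen, monovalent) → 0 H
  atom 17: C, bond orders sum to 2 (valence 4) → 2 H
  atom 18: C, bond orders sum to 2 (valence 4) → 2 H
  atom 19: C, bond orders sum to 3 (valence 4) → 1 H
  atom 20: C, bond orders sum to 4 (valence 4) → 0 H
  atom 21: O, bond orders sum to 2 (valence 2) → 0 H
  atom 22: C, bond orders sum to 1 (valence 4) → 3 H
Totals → C:14, H:19, F:3, O:5.
In Hill order: C14H19F3O5.

C14H19F3O5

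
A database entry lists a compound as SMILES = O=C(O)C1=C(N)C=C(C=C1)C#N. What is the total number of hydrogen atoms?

6

Walk through each heavy atom and fill implicit hydrogens from standard valence (C 4, N 3, O 2, S 2, halogen 1):
  atom 1: O, bond orders sum to 2 (valence 2) → 0 H
  atom 2: C, bond orders sum to 4 (valence 4) → 0 H
  atom 3: O, bond orders sum to 1 (valence 2) → 1 H
  atom 4: C, bond orders sum to 4 (valence 4) → 0 H
  atom 5: C, bond orders sum to 4 (valence 4) → 0 H
  atom 6: N, bond orders sum to 1 (valence 3) → 2 H
  atom 7: C, bond orders sum to 3 (valence 4) → 1 H
  atom 8: C, bond orders sum to 4 (valence 4) → 0 H
  atom 9: C, bond orders sum to 3 (valence 4) → 1 H
  atom 10: C, bond orders sum to 3 (valence 4) → 1 H
  atom 11: C, bond orders sum to 4 (valence 4) → 0 H
  atom 12: N, bond orders sum to 3 (valence 3) → 0 H
Total hydrogens: 6.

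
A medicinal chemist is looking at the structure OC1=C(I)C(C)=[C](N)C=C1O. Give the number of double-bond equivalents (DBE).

4

Molecular formula: C7H8INO2.
DoU = (2C + 2 + N − H − X) / 2, where X is the halogen count and O/S are ignored.
    = (2·7 + 2 + 1 − 8 − 1) / 2 = 8 / 2 = 4.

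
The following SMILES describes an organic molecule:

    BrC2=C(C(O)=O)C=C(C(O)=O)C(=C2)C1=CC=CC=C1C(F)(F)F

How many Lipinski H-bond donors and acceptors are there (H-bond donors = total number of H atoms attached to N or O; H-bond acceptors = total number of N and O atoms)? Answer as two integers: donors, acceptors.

2, 4

Donors: find every N or O and count the H atoms it carries.
  atom 5 (O): bond orders sum to 1 → 1 H
  atom 6 (O): bond orders sum to 2 → 0 H
  atom 10 (O): bond orders sum to 1 → 1 H
  atom 11 (O): bond orders sum to 2 → 0 H
Lipinski HBD = 2.
Acceptors: N atoms = 0, O atoms = 4 → HBA = 4.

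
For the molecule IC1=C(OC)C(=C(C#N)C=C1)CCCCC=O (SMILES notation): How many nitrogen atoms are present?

1

Scan the SMILES for N atoms (remember two-letter symbols like Cl and Br are single atoms).
Nitrogen count: 1.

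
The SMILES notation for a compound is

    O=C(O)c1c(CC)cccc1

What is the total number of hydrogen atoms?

10

Walk through each heavy atom and fill implicit hydrogens from standard valence (C 4, N 3, O 2, S 2, halogen 1); for lowercase aromatic atoms, an aromatic c carries 1 H when it has two neighbours and 0 H with three, and aromatic n carries 0 H:
  atom 1: O, bond orders sum to 2 (valence 2) → 0 H
  atom 2: C, bond orders sum to 4 (valence 4) → 0 H
  atom 3: O, bond orders sum to 1 (valence 2) → 1 H
  atom 4: aromatic c, 3 neighbours → 0 H
  atom 5: aromatic c, 3 neighbours → 0 H
  atom 6: C, bond orders sum to 2 (valence 4) → 2 H
  atom 7: C, bond orders sum to 1 (valence 4) → 3 H
  atom 8: aromatic c, 2 neighbours → 1 H
  atom 9: aromatic c, 2 neighbours → 1 H
  atom 10: aromatic c, 2 neighbours → 1 H
  atom 11: aromatic c, 2 neighbours → 1 H
Total hydrogens: 10.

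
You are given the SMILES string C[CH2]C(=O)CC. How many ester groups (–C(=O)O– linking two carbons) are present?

Scan the SMILES for the ester motif — none present.
Groups that are present: 1 ketone.

0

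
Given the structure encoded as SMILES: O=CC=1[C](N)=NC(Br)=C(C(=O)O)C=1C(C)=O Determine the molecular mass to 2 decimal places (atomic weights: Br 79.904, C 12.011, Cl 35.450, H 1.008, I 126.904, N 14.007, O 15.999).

287.07 g/mol

First, the molecular formula is C9H7BrN2O4 (counting implicit H from valence).
  Br: 1 × 79.904 = 79.904
  C: 9 × 12.011 = 108.099
  H: 7 × 1.008 = 7.056
  N: 2 × 14.007 = 28.014
  O: 4 × 15.999 = 63.996
Sum: 1×79.904 + 9×12.011 + 7×1.008 + 2×14.007 + 4×15.999 = 287.069 → 287.07 g/mol.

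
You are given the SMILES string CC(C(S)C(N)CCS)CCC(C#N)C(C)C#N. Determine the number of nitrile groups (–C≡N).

2

The nitrile motif appears at heavy-atom positions 13, 17 in the SMILES.
Other groups present: 1 primary amine, 2 thiol.
Nitrile count: 2.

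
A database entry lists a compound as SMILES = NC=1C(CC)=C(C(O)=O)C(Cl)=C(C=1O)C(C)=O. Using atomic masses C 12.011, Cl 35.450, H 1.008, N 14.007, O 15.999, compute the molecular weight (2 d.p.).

First, the molecular formula is C11H12ClNO4 (counting implicit H from valence).
  C: 11 × 12.011 = 132.121
  Cl: 1 × 35.450 = 35.450
  H: 12 × 1.008 = 12.096
  N: 1 × 14.007 = 14.007
  O: 4 × 15.999 = 63.996
Sum: 11×12.011 + 1×35.450 + 12×1.008 + 1×14.007 + 4×15.999 = 257.670 → 257.67 g/mol.

257.67 g/mol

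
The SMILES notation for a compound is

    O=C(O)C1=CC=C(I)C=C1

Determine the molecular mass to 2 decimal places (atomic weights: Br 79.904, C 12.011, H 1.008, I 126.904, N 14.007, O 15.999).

248.02 g/mol

First, the molecular formula is C7H5IO2 (counting implicit H from valence).
  C: 7 × 12.011 = 84.077
  H: 5 × 1.008 = 5.040
  I: 1 × 126.904 = 126.904
  O: 2 × 15.999 = 31.998
Sum: 7×12.011 + 5×1.008 + 1×126.904 + 2×15.999 = 248.019 → 248.02 g/mol.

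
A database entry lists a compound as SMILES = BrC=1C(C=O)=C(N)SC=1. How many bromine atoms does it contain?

1

Scan the SMILES for Br atoms (remember two-letter symbols like Cl and Br are single atoms).
Bromine count: 1.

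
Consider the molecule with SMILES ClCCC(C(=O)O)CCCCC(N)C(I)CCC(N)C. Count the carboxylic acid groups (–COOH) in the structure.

The carboxylic acid motif appears at heavy-atom position 5 in the SMILES.
Other groups present: 2 primary amine.
Carboxylic acid count: 1.

1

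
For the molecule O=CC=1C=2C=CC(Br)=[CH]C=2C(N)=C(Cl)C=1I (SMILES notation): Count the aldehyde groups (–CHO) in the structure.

1

The aldehyde motif appears at heavy-atom position 2 in the SMILES.
Other groups present: 1 primary amine.
Aldehyde count: 1.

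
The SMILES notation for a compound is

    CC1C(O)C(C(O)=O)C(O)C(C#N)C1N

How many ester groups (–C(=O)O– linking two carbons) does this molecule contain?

Scan the SMILES for the ester motif — none present.
Groups that are present: 1 carboxylic acid, 2 hydroxyl, 1 nitrile, 1 primary amine.

0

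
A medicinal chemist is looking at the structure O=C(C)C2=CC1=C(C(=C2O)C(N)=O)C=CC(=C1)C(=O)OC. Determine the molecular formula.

Walk through each heavy atom and fill implicit hydrogens from standard valence (C 4, N 3, O 2, S 2, halogen 1):
  atom 1: O, bond orders sum to 2 (valence 2) → 0 H
  atom 2: C, bond orders sum to 4 (valence 4) → 0 H
  atom 3: C, bond orders sum to 1 (valence 4) → 3 H
  atom 4: C, bond orders sum to 4 (valence 4) → 0 H
  atom 5: C, bond orders sum to 3 (valence 4) → 1 H
  atom 6: C, bond orders sum to 4 (valence 4) → 0 H
  atom 7: C, bond orders sum to 4 (valence 4) → 0 H
  atom 8: C, bond orders sum to 4 (valence 4) → 0 H
  atom 9: C, bond orders sum to 4 (valence 4) → 0 H
  atom 10: O, bond orders sum to 1 (valence 2) → 1 H
  atom 11: C, bond orders sum to 4 (valence 4) → 0 H
  atom 12: N, bond orders sum to 1 (valence 3) → 2 H
  atom 13: O, bond orders sum to 2 (valence 2) → 0 H
  atom 14: C, bond orders sum to 3 (valence 4) → 1 H
  atom 15: C, bond orders sum to 3 (valence 4) → 1 H
  atom 16: C, bond orders sum to 4 (valence 4) → 0 H
  atom 17: C, bond orders sum to 3 (valence 4) → 1 H
  atom 18: C, bond orders sum to 4 (valence 4) → 0 H
  atom 19: O, bond orders sum to 2 (valence 2) → 0 H
  atom 20: O, bond orders sum to 2 (valence 2) → 0 H
  atom 21: C, bond orders sum to 1 (valence 4) → 3 H
Totals → C:15, H:13, N:1, O:5.
In Hill order: C15H13NO5.

C15H13NO5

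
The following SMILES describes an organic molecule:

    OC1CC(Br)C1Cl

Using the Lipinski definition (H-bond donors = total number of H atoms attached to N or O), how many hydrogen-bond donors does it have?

Donors: find every N or O and count the H atoms it carries.
  atom 1 (O): bond orders sum to 1 → 1 H
Lipinski HBD = 1.

1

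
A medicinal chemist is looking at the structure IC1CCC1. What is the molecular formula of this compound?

C4H7I

Walk through each heavy atom and fill implicit hydrogens from standard valence (C 4, N 3, O 2, S 2, halogen 1):
  atom 1: I (halogen, monovalent) → 0 H
  atom 2: C, bond orders sum to 3 (valence 4) → 1 H
  atom 3: C, bond orders sum to 2 (valence 4) → 2 H
  atom 4: C, bond orders sum to 2 (valence 4) → 2 H
  atom 5: C, bond orders sum to 2 (valence 4) → 2 H
Totals → C:4, H:7, I:1.
In Hill order: C4H7I.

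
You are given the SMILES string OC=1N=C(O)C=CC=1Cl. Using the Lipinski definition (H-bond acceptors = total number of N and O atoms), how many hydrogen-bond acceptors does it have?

N atoms: 1; O atoms: 2.
Lipinski HBA = 1 + 2 = 3.

3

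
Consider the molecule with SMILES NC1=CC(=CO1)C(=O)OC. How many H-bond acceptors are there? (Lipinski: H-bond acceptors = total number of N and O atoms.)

4

N atoms: 1; O atoms: 3.
Lipinski HBA = 1 + 3 = 4.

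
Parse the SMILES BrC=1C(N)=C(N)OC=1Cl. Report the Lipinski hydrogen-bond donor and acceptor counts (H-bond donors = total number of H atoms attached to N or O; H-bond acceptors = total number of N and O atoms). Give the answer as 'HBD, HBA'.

Donors: find every N or O and count the H atoms it carries.
  atom 4 (N): bond orders sum to 1 → 2 H
  atom 6 (N): bond orders sum to 1 → 2 H
  atom 7 (O): bond orders sum to 2 → 0 H
Lipinski HBD = 4.
Acceptors: N atoms = 2, O atoms = 1 → HBA = 3.

4, 3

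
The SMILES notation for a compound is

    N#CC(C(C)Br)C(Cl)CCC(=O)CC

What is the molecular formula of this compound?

Walk through each heavy atom and fill implicit hydrogens from standard valence (C 4, N 3, O 2, S 2, halogen 1):
  atom 1: N, bond orders sum to 3 (valence 3) → 0 H
  atom 2: C, bond orders sum to 4 (valence 4) → 0 H
  atom 3: C, bond orders sum to 3 (valence 4) → 1 H
  atom 4: C, bond orders sum to 3 (valence 4) → 1 H
  atom 5: C, bond orders sum to 1 (valence 4) → 3 H
  atom 6: Br (halogen, monovalent) → 0 H
  atom 7: C, bond orders sum to 3 (valence 4) → 1 H
  atom 8: Cl (halogen, monovalent) → 0 H
  atom 9: C, bond orders sum to 2 (valence 4) → 2 H
  atom 10: C, bond orders sum to 2 (valence 4) → 2 H
  atom 11: C, bond orders sum to 4 (valence 4) → 0 H
  atom 12: O, bond orders sum to 2 (valence 2) → 0 H
  atom 13: C, bond orders sum to 2 (valence 4) → 2 H
  atom 14: C, bond orders sum to 1 (valence 4) → 3 H
Totals → C:10, H:15, Br:1, Cl:1, N:1, O:1.

C10H15BrClNO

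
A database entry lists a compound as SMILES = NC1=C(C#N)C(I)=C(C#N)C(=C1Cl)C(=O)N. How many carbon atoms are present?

9

Count every carbon token in the SMILES (each C, including those in ring-closure positions and inside branches).
Carbon count: 9.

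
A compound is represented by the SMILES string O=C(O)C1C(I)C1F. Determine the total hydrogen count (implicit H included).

4

Walk through each heavy atom and fill implicit hydrogens from standard valence (C 4, N 3, O 2, S 2, halogen 1):
  atom 1: O, bond orders sum to 2 (valence 2) → 0 H
  atom 2: C, bond orders sum to 4 (valence 4) → 0 H
  atom 3: O, bond orders sum to 1 (valence 2) → 1 H
  atom 4: C, bond orders sum to 3 (valence 4) → 1 H
  atom 5: C, bond orders sum to 3 (valence 4) → 1 H
  atom 6: I (halogen, monovalent) → 0 H
  atom 7: C, bond orders sum to 3 (valence 4) → 1 H
  atom 8: F (halogen, monovalent) → 0 H
Total hydrogens: 4.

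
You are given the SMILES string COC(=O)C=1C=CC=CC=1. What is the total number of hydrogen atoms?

Walk through each heavy atom and fill implicit hydrogens from standard valence (C 4, N 3, O 2, S 2, halogen 1):
  atom 1: C, bond orders sum to 1 (valence 4) → 3 H
  atom 2: O, bond orders sum to 2 (valence 2) → 0 H
  atom 3: C, bond orders sum to 4 (valence 4) → 0 H
  atom 4: O, bond orders sum to 2 (valence 2) → 0 H
  atom 5: C, bond orders sum to 4 (valence 4) → 0 H
  atom 6: C, bond orders sum to 3 (valence 4) → 1 H
  atom 7: C, bond orders sum to 3 (valence 4) → 1 H
  atom 8: C, bond orders sum to 3 (valence 4) → 1 H
  atom 9: C, bond orders sum to 3 (valence 4) → 1 H
  atom 10: C, bond orders sum to 3 (valence 4) → 1 H
Total hydrogens: 8.

8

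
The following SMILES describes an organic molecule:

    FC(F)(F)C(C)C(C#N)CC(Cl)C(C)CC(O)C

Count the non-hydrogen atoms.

Every atom symbol written in the SMILES (organic subset) is one heavy atom; implicit H are not written.
Heavy atoms by element → C:12, Cl:1, F:3, N:1, O:1.
Total: 18.

18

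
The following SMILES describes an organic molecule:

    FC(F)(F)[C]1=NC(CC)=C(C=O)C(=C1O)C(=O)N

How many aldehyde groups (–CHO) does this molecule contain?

1

The aldehyde motif appears at heavy-atom position 11 in the SMILES.
Other groups present: 1 amide, 1 hydroxyl.
Aldehyde count: 1.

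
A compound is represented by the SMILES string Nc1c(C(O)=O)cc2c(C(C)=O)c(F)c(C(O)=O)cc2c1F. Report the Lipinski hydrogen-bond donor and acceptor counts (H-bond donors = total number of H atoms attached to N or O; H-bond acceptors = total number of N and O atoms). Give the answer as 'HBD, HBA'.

Donors: find every N or O and count the H atoms it carries.
  atom 1 (N): bond orders sum to 1 → 2 H
  atom 5 (O): bond orders sum to 1 → 1 H
  atom 6 (O): bond orders sum to 2 → 0 H
  atom 12 (O): bond orders sum to 2 → 0 H
  atom 17 (O): bond orders sum to 1 → 1 H
  atom 18 (O): bond orders sum to 2 → 0 H
Lipinski HBD = 4.
Acceptors: N atoms = 1, O atoms = 5 → HBA = 6.

4, 6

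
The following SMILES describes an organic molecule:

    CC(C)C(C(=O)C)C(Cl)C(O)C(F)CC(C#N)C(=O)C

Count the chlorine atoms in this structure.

Scan the SMILES for Cl atoms (remember two-letter symbols like Cl and Br are single atoms).
Chlorine count: 1.

1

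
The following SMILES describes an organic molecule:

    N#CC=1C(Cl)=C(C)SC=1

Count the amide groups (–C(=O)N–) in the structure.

0

Scan the SMILES for the amide motif — none present.
Groups that are present: 1 nitrile.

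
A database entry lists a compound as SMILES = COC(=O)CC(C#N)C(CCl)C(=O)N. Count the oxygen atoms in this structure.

3

Scan the SMILES for O atoms (remember two-letter symbols like Cl and Br are single atoms).
Oxygen count: 3.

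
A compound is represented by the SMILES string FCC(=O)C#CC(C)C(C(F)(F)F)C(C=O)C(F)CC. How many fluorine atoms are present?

Scan the SMILES for F atoms (remember two-letter symbols like Cl and Br are single atoms).
Fluorine count: 5.

5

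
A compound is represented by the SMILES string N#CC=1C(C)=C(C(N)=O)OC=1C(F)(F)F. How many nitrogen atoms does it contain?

2

Scan the SMILES for N atoms (remember two-letter symbols like Cl and Br are single atoms).
Nitrogen count: 2.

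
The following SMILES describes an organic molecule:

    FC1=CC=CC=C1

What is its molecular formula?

C6H5F

Walk through each heavy atom and fill implicit hydrogens from standard valence (C 4, N 3, O 2, S 2, halogen 1):
  atom 1: F (halogen, monovalent) → 0 H
  atom 2: C, bond orders sum to 4 (valence 4) → 0 H
  atom 3: C, bond orders sum to 3 (valence 4) → 1 H
  atom 4: C, bond orders sum to 3 (valence 4) → 1 H
  atom 5: C, bond orders sum to 3 (valence 4) → 1 H
  atom 6: C, bond orders sum to 3 (valence 4) → 1 H
  atom 7: C, bond orders sum to 3 (valence 4) → 1 H
Totals → C:6, H:5, F:1.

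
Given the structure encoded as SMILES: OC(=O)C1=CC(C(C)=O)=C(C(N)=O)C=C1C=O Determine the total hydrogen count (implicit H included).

Walk through each heavy atom and fill implicit hydrogens from standard valence (C 4, N 3, O 2, S 2, halogen 1):
  atom 1: O, bond orders sum to 1 (valence 2) → 1 H
  atom 2: C, bond orders sum to 4 (valence 4) → 0 H
  atom 3: O, bond orders sum to 2 (valence 2) → 0 H
  atom 4: C, bond orders sum to 4 (valence 4) → 0 H
  atom 5: C, bond orders sum to 3 (valence 4) → 1 H
  atom 6: C, bond orders sum to 4 (valence 4) → 0 H
  atom 7: C, bond orders sum to 4 (valence 4) → 0 H
  atom 8: C, bond orders sum to 1 (valence 4) → 3 H
  atom 9: O, bond orders sum to 2 (valence 2) → 0 H
  atom 10: C, bond orders sum to 4 (valence 4) → 0 H
  atom 11: C, bond orders sum to 4 (valence 4) → 0 H
  atom 12: N, bond orders sum to 1 (valence 3) → 2 H
  atom 13: O, bond orders sum to 2 (valence 2) → 0 H
  atom 14: C, bond orders sum to 3 (valence 4) → 1 H
  atom 15: C, bond orders sum to 4 (valence 4) → 0 H
  atom 16: C, bond orders sum to 3 (valence 4) → 1 H
  atom 17: O, bond orders sum to 2 (valence 2) → 0 H
Total hydrogens: 9.

9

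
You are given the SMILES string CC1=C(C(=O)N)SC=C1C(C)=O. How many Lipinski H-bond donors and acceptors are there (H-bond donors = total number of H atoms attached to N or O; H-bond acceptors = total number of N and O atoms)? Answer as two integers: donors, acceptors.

Donors: find every N or O and count the H atoms it carries.
  atom 5 (O): bond orders sum to 2 → 0 H
  atom 6 (N): bond orders sum to 1 → 2 H
  atom 12 (O): bond orders sum to 2 → 0 H
Lipinski HBD = 2.
Acceptors: N atoms = 1, O atoms = 2 → HBA = 3.

2, 3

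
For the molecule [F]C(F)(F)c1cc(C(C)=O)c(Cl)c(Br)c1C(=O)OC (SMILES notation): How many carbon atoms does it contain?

11

Count every carbon token in the SMILES (each C, including those in ring-closure positions and inside branches).
Carbon count: 11.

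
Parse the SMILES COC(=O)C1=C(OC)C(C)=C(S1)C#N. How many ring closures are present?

In SMILES, each pair of matching ring-closure digits denotes one ring-closing bond; the number of such bonds equals the number of independent rings.
Ring-closure bonds here: 1.

1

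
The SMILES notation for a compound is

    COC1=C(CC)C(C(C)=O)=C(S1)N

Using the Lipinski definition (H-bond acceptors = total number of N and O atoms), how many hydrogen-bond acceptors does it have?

3

N atoms: 1; O atoms: 2.
Lipinski HBA = 1 + 2 = 3.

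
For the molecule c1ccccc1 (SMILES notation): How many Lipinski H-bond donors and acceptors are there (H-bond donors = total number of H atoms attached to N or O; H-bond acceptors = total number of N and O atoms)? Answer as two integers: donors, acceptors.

0, 0

Donors: find every N or O and count the H atoms it carries.
  (no N or O atoms present)
Lipinski HBD = 0.
Acceptors: N atoms = 0, O atoms = 0 → HBA = 0.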